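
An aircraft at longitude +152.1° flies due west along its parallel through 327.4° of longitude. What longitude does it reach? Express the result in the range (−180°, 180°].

Start at +152.1°; shift −327.4° → -175.3°.
-175.3° already lies in (−180°, 180°].

-175.3°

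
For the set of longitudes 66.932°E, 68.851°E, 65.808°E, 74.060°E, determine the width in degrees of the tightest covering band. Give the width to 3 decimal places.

Sort the longitudes: +65.808°, +66.932°, +68.851°, +74.060°.
Eastward gaps between consecutive values (wrapping around): 1.124°, 1.919°, 5.209°, 351.748°.
Largest gap = 351.748° ⇒ minimal covering band is its complement: 360° − 351.748° = 8.252°.
Band runs from +65.808° eastward to +74.060°.

8.252°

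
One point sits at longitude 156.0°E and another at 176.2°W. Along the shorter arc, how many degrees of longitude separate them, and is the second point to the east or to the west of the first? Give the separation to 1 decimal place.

27.8° east

Raw difference: -176.2 − 156.0 = -332.2°.
Normalise into (−180°, 180°]: -332.2° + 360° = 27.8°.
Positive ⇒ the second point lies to the east; separation 27.8°.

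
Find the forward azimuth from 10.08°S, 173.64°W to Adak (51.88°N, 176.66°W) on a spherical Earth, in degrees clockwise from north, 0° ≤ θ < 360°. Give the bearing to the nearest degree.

Δλ = -176.66 − -173.64 = -3.02°.
θ = atan2( sin Δλ · cos φ₂ , cos φ₁ · sin φ₂ − sin φ₁ · cos φ₂ · cos Δλ )
  = atan2(-0.03252, 0.88247) = -2.111° → normalised to [0°, 360°): 357.889°.

358°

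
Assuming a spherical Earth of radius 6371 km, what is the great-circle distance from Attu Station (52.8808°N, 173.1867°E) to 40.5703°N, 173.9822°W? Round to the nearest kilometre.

Δλ = -173.9822 − 173.1867 = -347.1689°; wrapped into (−180°, 180°]: 12.8311°.
Δφ = 40.5703 − 52.8808 = -12.3105°.
a = sin²(Δφ/2) + cos φ₁ · cos φ₂ · sin²(Δλ/2) = 0.017220.
c = 2·atan2(√a, √(1−a)) = 0.26321 rad → d = 6371·c ≈ 1676.91 km.

1677 km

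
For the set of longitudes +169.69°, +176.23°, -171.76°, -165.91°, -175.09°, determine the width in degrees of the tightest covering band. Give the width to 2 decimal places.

Sort the longitudes: -175.09°, -171.76°, -165.91°, +169.69°, +176.23°.
Eastward gaps between consecutive values (wrapping around): 3.33°, 5.85°, 335.60°, 6.54°, 8.68°.
Largest gap = 335.60° ⇒ minimal covering band is its complement: 360° − 335.60° = 24.40°.
Band runs from +169.69° eastward to -165.91°, crossing the antimeridian.

24.40°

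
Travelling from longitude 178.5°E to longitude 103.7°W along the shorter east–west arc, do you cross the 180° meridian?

Yes

Naïve |-103.7 − 178.5| = 282.2° > 180°, so the shorter arc goes the other way round — across 180°.
Signed shortest Δλ = ((-103.7 − 178.5 + 180) mod 360) − 180 = 77.8°.
Going east by 77.8° from +178.5° passes through 180° before reaching -103.7°.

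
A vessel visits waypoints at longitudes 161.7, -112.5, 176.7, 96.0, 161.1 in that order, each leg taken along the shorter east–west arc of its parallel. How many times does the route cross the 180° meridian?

Leg 1: +161.7° → -112.5°, shortest Δλ = 85.8° (east) — crosses 180°.
Leg 2: -112.5° → +176.7°, shortest Δλ = -70.8° (west) — crosses 180°.
Leg 3: +176.7° → +96.0°, shortest Δλ = -80.7° (west) — does not cross 180°.
Leg 4: +96.0° → +161.1°, shortest Δλ = 65.1° (east) — does not cross 180°.
Total crossings: 2.

2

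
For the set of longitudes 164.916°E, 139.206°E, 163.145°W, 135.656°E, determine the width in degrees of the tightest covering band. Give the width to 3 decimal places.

Sort the longitudes: -163.145°, +135.656°, +139.206°, +164.916°.
Eastward gaps between consecutive values (wrapping around): 298.801°, 3.550°, 25.710°, 31.939°.
Largest gap = 298.801° ⇒ minimal covering band is its complement: 360° − 298.801° = 61.199°.
Band runs from +135.656° eastward to -163.145°, crossing the antimeridian.

61.199°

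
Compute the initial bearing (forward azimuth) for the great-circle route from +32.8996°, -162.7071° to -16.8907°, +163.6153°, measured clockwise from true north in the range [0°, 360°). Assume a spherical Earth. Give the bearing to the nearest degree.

Δλ = 163.6153 − -162.7071 = 326.3224°; wrapped into (−180°, 180°]: -33.6776°.
θ = atan2( sin Δλ · cos φ₂ , cos φ₁ · sin φ₂ − sin φ₁ · cos φ₂ · cos Δλ )
  = atan2(-0.53060, -0.67646) = -141.890° → normalised to [0°, 360°): 218.110°.

218°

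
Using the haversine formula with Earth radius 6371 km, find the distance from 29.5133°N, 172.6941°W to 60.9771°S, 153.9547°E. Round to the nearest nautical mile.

5673 nmi

Δλ = 153.9547 − -172.6941 = 326.6488°; wrapped into (−180°, 180°]: -33.3512°.
Δφ = -60.9771 − 29.5133 = -90.4904°.
a = sin²(Δφ/2) + cos φ₁ · cos φ₂ · sin²(Δλ/2) = 0.539045.
c = 2·atan2(√a, √(1−a)) = 1.64897 rad → d = 6371·c ≈ 10505.56 km ≈ 5672.55 nmi.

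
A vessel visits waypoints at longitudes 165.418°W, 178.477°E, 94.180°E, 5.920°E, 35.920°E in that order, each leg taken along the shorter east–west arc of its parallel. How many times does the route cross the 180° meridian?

1

Leg 1: -165.418° → +178.477°, shortest Δλ = -16.105° (west) — crosses 180°.
Leg 2: +178.477° → +94.180°, shortest Δλ = -84.297° (west) — does not cross 180°.
Leg 3: +94.180° → +5.920°, shortest Δλ = -88.26° (west) — does not cross 180°.
Leg 4: +5.920° → +35.920°, shortest Δλ = 30.0° (east) — does not cross 180°.
Total crossings: 1.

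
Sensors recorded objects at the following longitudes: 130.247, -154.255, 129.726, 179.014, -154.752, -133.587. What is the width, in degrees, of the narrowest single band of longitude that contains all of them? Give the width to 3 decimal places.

Sort the longitudes: -154.752°, -154.255°, -133.587°, +129.726°, +130.247°, +179.014°.
Eastward gaps between consecutive values (wrapping around): 0.497°, 20.668°, 263.313°, 0.521°, 48.767°, 26.234°.
Largest gap = 263.313° ⇒ minimal covering band is its complement: 360° − 263.313° = 96.687°.
Band runs from +129.726° eastward to -133.587°, crossing the antimeridian.

96.687°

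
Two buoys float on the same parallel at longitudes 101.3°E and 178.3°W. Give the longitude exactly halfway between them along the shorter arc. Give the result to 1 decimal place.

141.5°E

Signed shortest Δλ from +101.3° to -178.3° is +80.4°.
Midpoint longitude = +101.3° + (+80.4°)/2 = +101.3° + 40.2° = +141.5°.
(The naïve average (+101.3 + -178.3)/2 = -38.5° is on the wrong side of the globe.)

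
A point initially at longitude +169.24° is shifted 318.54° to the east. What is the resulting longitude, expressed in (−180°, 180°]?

Start at +169.24°; shift +318.54° → +487.78°.
+487.78° lies outside (−180°, 180°]; subtract 360° → +127.78°.

+127.78°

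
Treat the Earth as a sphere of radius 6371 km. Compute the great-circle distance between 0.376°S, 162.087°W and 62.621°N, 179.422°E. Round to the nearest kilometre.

7174 km

Δλ = 179.422 − -162.087 = 341.509°; wrapped into (−180°, 180°]: -18.491°.
Δφ = 62.621 − -0.376 = 62.997°.
a = sin²(Δφ/2) + cos φ₁ · cos φ₂ · sin²(Δλ/2) = 0.284852.
c = 2·atan2(√a, √(1−a)) = 1.12598 rad → d = 6371·c ≈ 7173.59 km.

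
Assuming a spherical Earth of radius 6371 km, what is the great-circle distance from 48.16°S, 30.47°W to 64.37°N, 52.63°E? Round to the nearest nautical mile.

7780 nmi

Δλ = 52.63 − -30.47 = 83.10°.
Δφ = 64.37 − -48.16 = 112.53°.
a = sin²(Δφ/2) + cos φ₁ · cos φ₂ · sin²(Δλ/2) = 0.818521.
c = 2·atan2(√a, √(1−a)) = 2.26145 rad → d = 6371·c ≈ 14407.70 km ≈ 7779.54 nmi.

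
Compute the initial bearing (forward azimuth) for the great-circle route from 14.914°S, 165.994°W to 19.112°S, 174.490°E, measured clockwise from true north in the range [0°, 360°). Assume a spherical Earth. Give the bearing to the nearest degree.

Δλ = 174.490 − -165.994 = 340.484°; wrapped into (−180°, 180°]: -19.516°.
θ = atan2( sin Δλ · cos φ₂ , cos φ₁ · sin φ₂ − sin φ₁ · cos φ₂ · cos Δλ )
  = atan2(-0.31566, -0.08717) = -105.439° → normalised to [0°, 360°): 254.561°.

255°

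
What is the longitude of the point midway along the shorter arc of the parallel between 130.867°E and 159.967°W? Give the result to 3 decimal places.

165.450°E

Signed shortest Δλ from +130.867° to -159.967° is +69.166°.
Midpoint longitude = +130.867° + (+69.166°)/2 = +130.867° + 34.583° = +165.450°.
(The naïve average (+130.867 + -159.967)/2 = -14.55° is on the wrong side of the globe.)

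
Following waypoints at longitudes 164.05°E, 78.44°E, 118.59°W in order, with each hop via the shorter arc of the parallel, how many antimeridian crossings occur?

1

Leg 1: +164.05° → +78.44°, shortest Δλ = -85.61° (west) — does not cross 180°.
Leg 2: +78.44° → -118.59°, shortest Δλ = 162.97° (east) — crosses 180°.
Total crossings: 1.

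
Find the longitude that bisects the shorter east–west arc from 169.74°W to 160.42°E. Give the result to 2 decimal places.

175.34°E

Signed shortest Δλ from -169.74° to +160.42° is -29.84°.
Midpoint longitude = -169.74° + (-29.84°)/2 = -169.74° − 14.92° = -184.66°.
Normalise into (−180°, 180°]: +175.34°.
(The naïve average (-169.74 + +160.42)/2 = -4.66° is on the wrong side of the globe.)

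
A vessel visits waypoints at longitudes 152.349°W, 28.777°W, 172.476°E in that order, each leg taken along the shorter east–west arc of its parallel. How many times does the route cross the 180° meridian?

1

Leg 1: -152.349° → -28.777°, shortest Δλ = 123.572° (east) — does not cross 180°.
Leg 2: -28.777° → +172.476°, shortest Δλ = -158.747° (west) — crosses 180°.
Total crossings: 1.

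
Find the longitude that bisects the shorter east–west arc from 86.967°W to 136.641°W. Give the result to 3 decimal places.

Signed shortest Δλ from -86.967° to -136.641° is -49.674°.
Midpoint longitude = -86.967° + (-49.674°)/2 = -86.967° − 24.837° = -111.804°.

111.804°W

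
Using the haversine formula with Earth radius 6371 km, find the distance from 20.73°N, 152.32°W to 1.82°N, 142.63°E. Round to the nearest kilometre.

7347 km

Δλ = 142.63 − -152.32 = 294.95°; wrapped into (−180°, 180°]: -65.05°.
Δφ = 1.82 − 20.73 = -18.91°.
a = sin²(Δφ/2) + cos φ₁ · cos φ₂ · sin²(Δλ/2) = 0.297220.
c = 2·atan2(√a, √(1−a)) = 1.15320 rad → d = 6371·c ≈ 7347.07 km.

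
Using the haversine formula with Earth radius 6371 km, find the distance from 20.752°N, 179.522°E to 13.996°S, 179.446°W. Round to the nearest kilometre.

3865 km

Δλ = -179.446 − 179.522 = -358.968°; wrapped into (−180°, 180°]: 1.032°.
Δφ = -13.996 − 20.752 = -34.748°.
a = sin²(Δφ/2) + cos φ₁ · cos φ₂ · sin²(Δλ/2) = 0.089240.
c = 2·atan2(√a, √(1−a)) = 0.60673 rad → d = 6371·c ≈ 3865.45 km.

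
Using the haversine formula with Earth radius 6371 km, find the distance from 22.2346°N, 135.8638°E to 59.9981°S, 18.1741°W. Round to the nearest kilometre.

Δλ = -18.1741 − 135.8638 = -154.0379°.
Δφ = -59.9981 − 22.2346 = -82.2327°.
a = sin²(Δφ/2) + cos φ₁ · cos φ₂ · sin²(Δλ/2) = 0.871918.
c = 2·atan2(√a, √(1−a)) = 2.40959 rad → d = 6371·c ≈ 15351.49 km.

15351 km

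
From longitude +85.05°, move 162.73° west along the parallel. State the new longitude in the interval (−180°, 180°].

Start at +85.05°; shift −162.73° → -77.68°.
-77.68° already lies in (−180°, 180°].

-77.68°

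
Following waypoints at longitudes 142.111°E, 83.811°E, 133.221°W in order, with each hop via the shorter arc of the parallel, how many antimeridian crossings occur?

Leg 1: +142.111° → +83.811°, shortest Δλ = -58.3° (west) — does not cross 180°.
Leg 2: +83.811° → -133.221°, shortest Δλ = 142.968° (east) — crosses 180°.
Total crossings: 1.

1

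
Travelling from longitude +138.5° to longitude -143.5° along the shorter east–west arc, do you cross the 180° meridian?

Naïve |-143.5 − 138.5| = 282.0° > 180°, so the shorter arc goes the other way round — across 180°.
Signed shortest Δλ = ((-143.5 − 138.5 + 180) mod 360) − 180 = 78.0°.
Going east by 78.0° from +138.5° passes through 180° before reaching -143.5°.

Yes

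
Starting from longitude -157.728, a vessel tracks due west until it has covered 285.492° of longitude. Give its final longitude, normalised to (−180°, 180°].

-83.220°

Start at -157.728°; shift −285.492° → -443.220°.
-443.220° lies outside (−180°, 180°]; add 360° → -83.220°.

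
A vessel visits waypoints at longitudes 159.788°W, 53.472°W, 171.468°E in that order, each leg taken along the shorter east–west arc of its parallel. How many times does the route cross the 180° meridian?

1

Leg 1: -159.788° → -53.472°, shortest Δλ = 106.316° (east) — does not cross 180°.
Leg 2: -53.472° → +171.468°, shortest Δλ = -135.06° (west) — crosses 180°.
Total crossings: 1.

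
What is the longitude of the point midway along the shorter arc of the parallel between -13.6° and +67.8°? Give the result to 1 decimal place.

Signed shortest Δλ from -13.6° to +67.8° is +81.4°.
Midpoint longitude = -13.6° + (+81.4°)/2 = -13.6° + 40.7° = +27.1°.

+27.1°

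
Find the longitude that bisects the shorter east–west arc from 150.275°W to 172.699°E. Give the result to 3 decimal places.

Signed shortest Δλ from -150.275° to +172.699° is -37.026°.
Midpoint longitude = -150.275° + (-37.026°)/2 = -150.275° − 18.513° = -168.788°.
(The naïve average (-150.275 + +172.699)/2 = 11.212° is on the wrong side of the globe.)

168.788°W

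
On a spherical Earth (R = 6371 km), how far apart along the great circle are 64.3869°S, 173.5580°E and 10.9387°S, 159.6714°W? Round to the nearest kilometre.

Δλ = -159.6714 − 173.5580 = -333.2294°; wrapped into (−180°, 180°]: 26.7706°.
Δφ = -10.9387 − -64.3869 = 53.4482°.
a = sin²(Δφ/2) + cos φ₁ · cos φ₂ · sin²(Δλ/2) = 0.224972.
c = 2·atan2(√a, √(1−a)) = 0.98836 rad → d = 6371·c ≈ 6296.87 km.

6297 km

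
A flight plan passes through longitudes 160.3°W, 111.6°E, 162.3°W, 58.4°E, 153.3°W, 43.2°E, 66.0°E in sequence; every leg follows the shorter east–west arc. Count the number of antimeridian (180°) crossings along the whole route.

Leg 1: -160.3° → +111.6°, shortest Δλ = -88.1° (west) — crosses 180°.
Leg 2: +111.6° → -162.3°, shortest Δλ = 86.1° (east) — crosses 180°.
Leg 3: -162.3° → +58.4°, shortest Δλ = -139.3° (west) — crosses 180°.
Leg 4: +58.4° → -153.3°, shortest Δλ = 148.3° (east) — crosses 180°.
Leg 5: -153.3° → +43.2°, shortest Δλ = -163.5° (west) — crosses 180°.
Leg 6: +43.2° → +66.0°, shortest Δλ = 22.8° (east) — does not cross 180°.
Total crossings: 5.

5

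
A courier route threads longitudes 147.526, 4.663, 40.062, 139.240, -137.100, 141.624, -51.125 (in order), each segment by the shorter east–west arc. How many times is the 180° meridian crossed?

Leg 1: +147.526° → +4.663°, shortest Δλ = -142.863° (west) — does not cross 180°.
Leg 2: +4.663° → +40.062°, shortest Δλ = 35.399° (east) — does not cross 180°.
Leg 3: +40.062° → +139.240°, shortest Δλ = 99.178° (east) — does not cross 180°.
Leg 4: +139.240° → -137.100°, shortest Δλ = 83.66° (east) — crosses 180°.
Leg 5: -137.100° → +141.624°, shortest Δλ = -81.276° (west) — crosses 180°.
Leg 6: +141.624° → -51.125°, shortest Δλ = 167.251° (east) — crosses 180°.
Total crossings: 3.

3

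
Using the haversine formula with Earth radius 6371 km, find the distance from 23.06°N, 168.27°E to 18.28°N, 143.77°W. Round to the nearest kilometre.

4997 km

Δλ = -143.77 − 168.27 = -312.04°; wrapped into (−180°, 180°]: 47.96°.
Δφ = 18.28 − 23.06 = -4.78°.
a = sin²(Δφ/2) + cos φ₁ · cos φ₂ · sin²(Δλ/2) = 0.146047.
c = 2·atan2(√a, √(1−a)) = 0.78427 rad → d = 6371·c ≈ 4996.56 km.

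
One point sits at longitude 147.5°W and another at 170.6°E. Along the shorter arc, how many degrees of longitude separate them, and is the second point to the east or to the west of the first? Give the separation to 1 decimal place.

41.9° west

Raw difference: 170.6 − -147.5 = 318.1°.
Normalise into (−180°, 180°]: 318.1° − 360° = -41.9°.
Negative ⇒ the second point lies to the west; separation 41.9°.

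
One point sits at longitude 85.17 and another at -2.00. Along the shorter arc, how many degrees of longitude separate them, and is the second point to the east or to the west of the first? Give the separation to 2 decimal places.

Raw difference: -2.00 − 85.17 = -87.17°.
Normalise into (−180°, 180°]: -87.17° stays -87.17°.
Negative ⇒ the second point lies to the west; separation 87.17°.

87.17° west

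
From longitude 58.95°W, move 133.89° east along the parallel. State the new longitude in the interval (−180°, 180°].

74.94°E

Start at -58.95°; shift +133.89° → +74.94°.
+74.94° already lies in (−180°, 180°].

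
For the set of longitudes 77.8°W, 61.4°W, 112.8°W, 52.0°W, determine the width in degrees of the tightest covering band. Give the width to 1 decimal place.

Sort the longitudes: -112.8°, -77.8°, -61.4°, -52.0°.
Eastward gaps between consecutive values (wrapping around): 35.0°, 16.4°, 9.4°, 299.2°.
Largest gap = 299.2° ⇒ minimal covering band is its complement: 360° − 299.2° = 60.8°.
Band runs from -112.8° eastward to -52.0°.

60.8°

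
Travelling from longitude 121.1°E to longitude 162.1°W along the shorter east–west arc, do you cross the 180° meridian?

Naïve |-162.1 − 121.1| = 283.2° > 180°, so the shorter arc goes the other way round — across 180°.
Signed shortest Δλ = ((-162.1 − 121.1 + 180) mod 360) − 180 = 76.8°.
Going east by 76.8° from +121.1° passes through 180° before reaching -162.1°.

Yes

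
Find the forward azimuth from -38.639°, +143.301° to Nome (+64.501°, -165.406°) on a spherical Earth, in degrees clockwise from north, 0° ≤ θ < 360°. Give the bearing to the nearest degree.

Δλ = -165.406 − 143.301 = -308.707°; wrapped into (−180°, 180°]: 51.293°.
θ = atan2( sin Δλ · cos φ₂ , cos φ₁ · sin φ₂ − sin φ₁ · cos φ₂ · cos Δλ )
  = atan2(0.33594, 0.87311) = 21.045° → normalised to [0°, 360°): 21.045°.

21°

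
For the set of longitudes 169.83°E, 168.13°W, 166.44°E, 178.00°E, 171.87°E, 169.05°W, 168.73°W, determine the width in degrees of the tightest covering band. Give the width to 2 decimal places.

25.43°

Sort the longitudes: -169.05°, -168.73°, -168.13°, +166.44°, +169.83°, +171.87°, +178.00°.
Eastward gaps between consecutive values (wrapping around): 0.32°, 0.60°, 334.57°, 3.39°, 2.04°, 6.13°, 12.95°.
Largest gap = 334.57° ⇒ minimal covering band is its complement: 360° − 334.57° = 25.43°.
Band runs from +166.44° eastward to -168.13°, crossing the antimeridian.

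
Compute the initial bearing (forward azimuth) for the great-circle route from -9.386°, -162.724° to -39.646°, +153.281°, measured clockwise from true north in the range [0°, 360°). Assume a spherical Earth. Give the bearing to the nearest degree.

225°

Δλ = 153.281 − -162.724 = 316.005°; wrapped into (−180°, 180°]: -43.995°.
θ = atan2( sin Δλ · cos φ₂ , cos φ₁ · sin φ₂ − sin φ₁ · cos φ₂ · cos Δλ )
  = atan2(-0.53484, -0.53916) = -135.231° → normalised to [0°, 360°): 224.769°.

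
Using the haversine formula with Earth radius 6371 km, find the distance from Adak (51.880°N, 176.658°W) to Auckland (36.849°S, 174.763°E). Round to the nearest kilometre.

9901 km

Δλ = 174.763 − -176.658 = 351.421°; wrapped into (−180°, 180°]: -8.579°.
Δφ = -36.849 − 51.880 = -88.729°.
a = sin²(Δφ/2) + cos φ₁ · cos φ₂ · sin²(Δλ/2) = 0.491673.
c = 2·atan2(√a, √(1−a)) = 1.55414 rad → d = 6371·c ≈ 9901.43 km.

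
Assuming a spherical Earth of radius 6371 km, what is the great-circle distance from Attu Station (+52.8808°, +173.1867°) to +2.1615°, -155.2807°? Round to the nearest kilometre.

Δλ = -155.2807 − 173.1867 = -328.4674°; wrapped into (−180°, 180°]: 31.5326°.
Δφ = 2.1615 − 52.8808 = -50.7193°.
a = sin²(Δφ/2) + cos φ₁ · cos φ₂ · sin²(Δλ/2) = 0.227962.
c = 2·atan2(√a, √(1−a)) = 0.99551 rad → d = 6371·c ≈ 6342.39 km.

6342 km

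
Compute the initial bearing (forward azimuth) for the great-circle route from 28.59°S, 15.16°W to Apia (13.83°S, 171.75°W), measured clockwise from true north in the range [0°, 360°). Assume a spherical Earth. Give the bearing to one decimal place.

Δλ = -171.75 − -15.16 = -156.59°.
θ = atan2( sin Δλ · cos φ₂ , cos φ₁ · sin φ₂ − sin φ₁ · cos φ₂ · cos Δλ )
  = atan2(-0.38579, -0.63631) = -148.772° → normalised to [0°, 360°): 211.228°.

211.2°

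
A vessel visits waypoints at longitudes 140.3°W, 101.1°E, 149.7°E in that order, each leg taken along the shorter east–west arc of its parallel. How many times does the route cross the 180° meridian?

1

Leg 1: -140.3° → +101.1°, shortest Δλ = -118.6° (west) — crosses 180°.
Leg 2: +101.1° → +149.7°, shortest Δλ = 48.6° (east) — does not cross 180°.
Total crossings: 1.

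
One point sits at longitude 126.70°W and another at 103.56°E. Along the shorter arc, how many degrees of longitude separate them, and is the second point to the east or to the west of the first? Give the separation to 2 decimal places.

Raw difference: 103.56 − -126.70 = 230.26°.
Normalise into (−180°, 180°]: 230.26° − 360° = -129.74°.
Negative ⇒ the second point lies to the west; separation 129.74°.

129.74° west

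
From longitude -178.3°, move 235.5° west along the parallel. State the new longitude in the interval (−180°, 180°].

-53.8°

Start at -178.3°; shift −235.5° → -413.8°.
-413.8° lies outside (−180°, 180°]; add 360° → -53.8°.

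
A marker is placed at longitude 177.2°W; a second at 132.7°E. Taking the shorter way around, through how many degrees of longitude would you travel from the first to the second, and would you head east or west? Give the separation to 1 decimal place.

Raw difference: 132.7 − -177.2 = 309.9°.
Normalise into (−180°, 180°]: 309.9° − 360° = -50.1°.
Negative ⇒ the second point lies to the west; separation 50.1°.

50.1° west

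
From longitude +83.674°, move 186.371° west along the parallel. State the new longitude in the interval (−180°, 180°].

Start at +83.674°; shift −186.371° → -102.697°.
-102.697° already lies in (−180°, 180°].

-102.697°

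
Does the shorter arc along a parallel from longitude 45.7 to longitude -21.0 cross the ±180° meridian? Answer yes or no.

No

Signed shortest Δλ = ((-21.0 − 45.7 + 180) mod 360) − 180 = -66.7°.
Going west by 66.7° from +45.7° reaches -21.0° without touching 180°.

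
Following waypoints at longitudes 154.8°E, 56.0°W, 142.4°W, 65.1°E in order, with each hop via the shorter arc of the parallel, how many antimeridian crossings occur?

Leg 1: +154.8° → -56.0°, shortest Δλ = 149.2° (east) — crosses 180°.
Leg 2: -56.0° → -142.4°, shortest Δλ = -86.4° (west) — does not cross 180°.
Leg 3: -142.4° → +65.1°, shortest Δλ = -152.5° (west) — crosses 180°.
Total crossings: 2.

2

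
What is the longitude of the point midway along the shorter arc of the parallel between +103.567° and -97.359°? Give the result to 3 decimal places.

Signed shortest Δλ from +103.567° to -97.359° is +159.074°.
Midpoint longitude = +103.567° + (+159.074°)/2 = +103.567° + 79.537° = +183.104°.
Normalise into (−180°, 180°]: -176.896°.
(The naïve average (+103.567 + -97.359)/2 = 3.104° is on the wrong side of the globe.)

-176.896°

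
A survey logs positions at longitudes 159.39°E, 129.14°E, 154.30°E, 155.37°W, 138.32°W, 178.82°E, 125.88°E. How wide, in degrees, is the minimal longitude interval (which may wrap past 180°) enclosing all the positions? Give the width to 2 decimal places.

Sort the longitudes: -155.37°, -138.32°, +125.88°, +129.14°, +154.30°, +159.39°, +178.82°.
Eastward gaps between consecutive values (wrapping around): 17.05°, 264.20°, 3.26°, 25.16°, 5.09°, 19.43°, 25.81°.
Largest gap = 264.20° ⇒ minimal covering band is its complement: 360° − 264.20° = 95.80°.
Band runs from +125.88° eastward to -138.32°, crossing the antimeridian.

95.80°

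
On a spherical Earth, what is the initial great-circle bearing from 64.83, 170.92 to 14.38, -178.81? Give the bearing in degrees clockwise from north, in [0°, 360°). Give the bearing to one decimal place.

167.1°

Δλ = -178.81 − 170.92 = -349.73°; wrapped into (−180°, 180°]: 10.27°.
θ = atan2( sin Δλ · cos φ₂ , cos φ₁ · sin φ₂ − sin φ₁ · cos φ₂ · cos Δλ )
  = atan2(0.17270, -0.75702) = 167.149° → normalised to [0°, 360°): 167.149°.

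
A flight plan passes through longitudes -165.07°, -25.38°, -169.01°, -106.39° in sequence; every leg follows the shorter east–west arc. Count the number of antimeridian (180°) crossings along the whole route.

Leg 1: -165.07° → -25.38°, shortest Δλ = 139.69° (east) — does not cross 180°.
Leg 2: -25.38° → -169.01°, shortest Δλ = -143.63° (west) — does not cross 180°.
Leg 3: -169.01° → -106.39°, shortest Δλ = 62.62° (east) — does not cross 180°.
Total crossings: 0.

0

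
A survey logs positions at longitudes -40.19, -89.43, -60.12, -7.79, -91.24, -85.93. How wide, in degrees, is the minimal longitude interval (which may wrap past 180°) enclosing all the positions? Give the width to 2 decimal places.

83.45°

Sort the longitudes: -91.24°, -89.43°, -85.93°, -60.12°, -40.19°, -7.79°.
Eastward gaps between consecutive values (wrapping around): 1.81°, 3.50°, 25.81°, 19.93°, 32.40°, 276.55°.
Largest gap = 276.55° ⇒ minimal covering band is its complement: 360° − 276.55° = 83.45°.
Band runs from -91.24° eastward to -7.79°.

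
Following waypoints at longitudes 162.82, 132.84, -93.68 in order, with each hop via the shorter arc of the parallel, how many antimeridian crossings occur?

Leg 1: +162.82° → +132.84°, shortest Δλ = -29.98° (west) — does not cross 180°.
Leg 2: +132.84° → -93.68°, shortest Δλ = 133.48° (east) — crosses 180°.
Total crossings: 1.

1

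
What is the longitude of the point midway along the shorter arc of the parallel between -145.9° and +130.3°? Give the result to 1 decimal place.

Signed shortest Δλ from -145.9° to +130.3° is -83.8°.
Midpoint longitude = -145.9° + (-83.8°)/2 = -145.9° − 41.9° = -187.8°.
Normalise into (−180°, 180°]: +172.2°.
(The naïve average (-145.9 + +130.3)/2 = -7.8° is on the wrong side of the globe.)

+172.2°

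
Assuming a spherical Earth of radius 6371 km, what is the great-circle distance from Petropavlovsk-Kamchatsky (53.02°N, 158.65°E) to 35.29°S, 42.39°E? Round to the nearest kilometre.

Δλ = 42.39 − 158.65 = -116.26°.
Δφ = -35.29 − 53.02 = -88.31°.
a = sin²(Δφ/2) + cos φ₁ · cos φ₂ · sin²(Δλ/2) = 0.839372.
c = 2·atan2(√a, √(1−a)) = 2.31685 rad → d = 6371·c ≈ 14760.64 km.

14761 km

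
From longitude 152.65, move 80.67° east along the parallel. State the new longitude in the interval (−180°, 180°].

Start at +152.65°; shift +80.67° → +233.32°.
+233.32° lies outside (−180°, 180°]; subtract 360° → -126.68°.

-126.68°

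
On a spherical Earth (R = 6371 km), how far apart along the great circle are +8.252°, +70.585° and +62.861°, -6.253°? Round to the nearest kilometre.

Δλ = -6.253 − 70.585 = -76.838°.
Δφ = 62.861 − 8.252 = 54.609°.
a = sin²(Δφ/2) + cos φ₁ · cos φ₂ · sin²(Δλ/2) = 0.384741.
c = 2·atan2(√a, √(1−a)) = 1.33819 rad → d = 6371·c ≈ 8525.59 km.

8526 km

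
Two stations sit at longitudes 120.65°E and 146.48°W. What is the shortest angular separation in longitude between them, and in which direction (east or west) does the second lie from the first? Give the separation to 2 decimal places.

92.87° east

Raw difference: -146.48 − 120.65 = -267.13°.
Normalise into (−180°, 180°]: -267.13° + 360° = 92.87°.
Positive ⇒ the second point lies to the east; separation 92.87°.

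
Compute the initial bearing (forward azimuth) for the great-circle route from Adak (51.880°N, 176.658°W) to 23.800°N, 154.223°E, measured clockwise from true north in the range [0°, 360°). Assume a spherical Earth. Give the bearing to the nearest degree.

230°

Δλ = 154.223 − -176.658 = 330.881°; wrapped into (−180°, 180°]: -29.119°.
θ = atan2( sin Δλ · cos φ₂ , cos φ₁ · sin φ₂ − sin φ₁ · cos φ₂ · cos Δλ )
  = atan2(-0.44524, -0.37973) = -130.459° → normalised to [0°, 360°): 229.541°.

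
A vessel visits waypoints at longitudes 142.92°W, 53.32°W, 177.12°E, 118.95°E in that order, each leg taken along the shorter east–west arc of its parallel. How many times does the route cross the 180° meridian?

Leg 1: -142.92° → -53.32°, shortest Δλ = 89.6° (east) — does not cross 180°.
Leg 2: -53.32° → +177.12°, shortest Δλ = -129.56° (west) — crosses 180°.
Leg 3: +177.12° → +118.95°, shortest Δλ = -58.17° (west) — does not cross 180°.
Total crossings: 1.

1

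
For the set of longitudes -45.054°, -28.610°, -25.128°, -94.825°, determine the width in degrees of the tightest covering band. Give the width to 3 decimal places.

69.697°

Sort the longitudes: -94.825°, -45.054°, -28.610°, -25.128°.
Eastward gaps between consecutive values (wrapping around): 49.771°, 16.444°, 3.482°, 290.303°.
Largest gap = 290.303° ⇒ minimal covering band is its complement: 360° − 290.303° = 69.697°.
Band runs from -94.825° eastward to -25.128°.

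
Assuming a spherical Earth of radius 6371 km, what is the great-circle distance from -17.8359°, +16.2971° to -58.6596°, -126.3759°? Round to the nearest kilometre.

Δλ = -126.3759 − 16.2971 = -142.6730°.
Δφ = -58.6596 − -17.8359 = -40.8237°.
a = sin²(Δφ/2) + cos φ₁ · cos φ₂ · sin²(Δλ/2) = 0.566057.
c = 2·atan2(√a, √(1−a)) = 1.70330 rad → d = 6371·c ≈ 10851.71 km.

10852 km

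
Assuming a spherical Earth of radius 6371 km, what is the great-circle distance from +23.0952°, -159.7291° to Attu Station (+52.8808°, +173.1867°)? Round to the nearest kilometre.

4025 km

Δλ = 173.1867 − -159.7291 = 332.9158°; wrapped into (−180°, 180°]: -27.0842°.
Δφ = 52.8808 − 23.0952 = 29.7856°.
a = sin²(Δφ/2) + cos φ₁ · cos φ₂ · sin²(Δλ/2) = 0.096492.
c = 2·atan2(√a, √(1−a)) = 0.63171 rad → d = 6371·c ≈ 4024.65 km.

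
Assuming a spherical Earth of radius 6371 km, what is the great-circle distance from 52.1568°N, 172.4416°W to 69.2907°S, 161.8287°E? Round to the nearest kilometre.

Δλ = 161.8287 − -172.4416 = 334.2703°; wrapped into (−180°, 180°]: -25.7297°.
Δφ = -69.2907 − 52.1568 = -121.4475°.
a = sin²(Δφ/2) + cos φ₁ · cos φ₂ · sin²(Δλ/2) = 0.771614.
c = 2·atan2(√a, √(1−a)) = 2.14507 rad → d = 6371·c ≈ 13666.26 km.

13666 km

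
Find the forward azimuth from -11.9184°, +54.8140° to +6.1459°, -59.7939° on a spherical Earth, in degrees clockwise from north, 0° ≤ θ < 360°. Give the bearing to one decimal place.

Δλ = -59.7939 − 54.8140 = -114.6079°.
θ = atan2( sin Δλ · cos φ₂ , cos φ₁ · sin φ₂ − sin φ₁ · cos φ₂ · cos Δλ )
  = atan2(-0.90395, 0.01925) = -88.780° → normalised to [0°, 360°): 271.220°.

271.2°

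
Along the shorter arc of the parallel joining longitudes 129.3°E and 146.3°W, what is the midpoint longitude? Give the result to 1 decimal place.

Signed shortest Δλ from +129.3° to -146.3° is +84.4°.
Midpoint longitude = +129.3° + (+84.4°)/2 = +129.3° + 42.2° = +171.5°.
(The naïve average (+129.3 + -146.3)/2 = -8.5° is on the wrong side of the globe.)

171.5°E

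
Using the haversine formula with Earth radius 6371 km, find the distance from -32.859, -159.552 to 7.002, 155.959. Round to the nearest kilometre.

6459 km

Δλ = 155.959 − -159.552 = 315.511°; wrapped into (−180°, 180°]: -44.489°.
Δφ = 7.002 − -32.859 = 39.861°.
a = sin²(Δφ/2) + cos φ₁ · cos φ₂ · sin²(Δλ/2) = 0.235681.
c = 2·atan2(√a, √(1−a)) = 1.01380 rad → d = 6371·c ≈ 6458.93 km.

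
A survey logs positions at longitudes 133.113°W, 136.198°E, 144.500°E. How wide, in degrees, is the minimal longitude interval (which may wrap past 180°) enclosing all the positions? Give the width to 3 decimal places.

90.689°

Sort the longitudes: -133.113°, +136.198°, +144.500°.
Eastward gaps between consecutive values (wrapping around): 269.311°, 8.302°, 82.387°.
Largest gap = 269.311° ⇒ minimal covering band is its complement: 360° − 269.311° = 90.689°.
Band runs from +136.198° eastward to -133.113°, crossing the antimeridian.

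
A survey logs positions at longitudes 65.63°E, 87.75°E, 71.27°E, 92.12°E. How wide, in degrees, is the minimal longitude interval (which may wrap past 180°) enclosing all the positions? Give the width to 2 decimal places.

26.49°

Sort the longitudes: +65.63°, +71.27°, +87.75°, +92.12°.
Eastward gaps between consecutive values (wrapping around): 5.64°, 16.48°, 4.37°, 333.51°.
Largest gap = 333.51° ⇒ minimal covering band is its complement: 360° − 333.51° = 26.49°.
Band runs from +65.63° eastward to +92.12°.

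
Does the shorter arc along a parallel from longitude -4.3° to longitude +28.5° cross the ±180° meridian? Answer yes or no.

No

Signed shortest Δλ = ((28.5 − -4.3 + 180) mod 360) − 180 = 32.8°.
Going east by 32.8° from -4.3° reaches +28.5° without touching 180°.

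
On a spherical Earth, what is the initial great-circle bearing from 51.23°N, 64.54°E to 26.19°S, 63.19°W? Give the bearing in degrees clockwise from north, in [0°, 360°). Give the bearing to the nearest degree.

Δλ = -63.19 − 64.54 = -127.73°.
θ = atan2( sin Δλ · cos φ₂ , cos φ₁ · sin φ₂ − sin φ₁ · cos φ₂ · cos Δλ )
  = atan2(-0.70971, 0.15176) = -77.930° → normalised to [0°, 360°): 282.070°.

282°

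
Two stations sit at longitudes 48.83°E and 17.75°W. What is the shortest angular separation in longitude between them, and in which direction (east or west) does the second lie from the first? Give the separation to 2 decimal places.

66.58° west

Raw difference: -17.75 − 48.83 = -66.58°.
Normalise into (−180°, 180°]: -66.58° stays -66.58°.
Negative ⇒ the second point lies to the west; separation 66.58°.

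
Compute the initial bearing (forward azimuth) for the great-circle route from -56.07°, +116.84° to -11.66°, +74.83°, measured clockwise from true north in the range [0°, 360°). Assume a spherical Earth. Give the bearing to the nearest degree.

307°

Δλ = 74.83 − 116.84 = -42.01°.
θ = atan2( sin Δλ · cos φ₂ , cos φ₁ · sin φ₂ − sin φ₁ · cos φ₂ · cos Δλ )
  = atan2(-0.65545, 0.49097) = -53.164° → normalised to [0°, 360°): 306.836°.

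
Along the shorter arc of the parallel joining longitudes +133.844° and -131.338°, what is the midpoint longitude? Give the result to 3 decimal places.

Signed shortest Δλ from +133.844° to -131.338° is +94.818°.
Midpoint longitude = +133.844° + (+94.818°)/2 = +133.844° + 47.409° = +181.253°.
Normalise into (−180°, 180°]: -178.747°.
(The naïve average (+133.844 + -131.338)/2 = 1.253° is on the wrong side of the globe.)

-178.747°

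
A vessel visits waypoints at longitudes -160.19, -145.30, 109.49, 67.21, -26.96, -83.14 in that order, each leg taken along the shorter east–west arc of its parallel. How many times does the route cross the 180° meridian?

Leg 1: -160.19° → -145.30°, shortest Δλ = 14.89° (east) — does not cross 180°.
Leg 2: -145.30° → +109.49°, shortest Δλ = -105.21° (west) — crosses 180°.
Leg 3: +109.49° → +67.21°, shortest Δλ = -42.28° (west) — does not cross 180°.
Leg 4: +67.21° → -26.96°, shortest Δλ = -94.17° (west) — does not cross 180°.
Leg 5: -26.96° → -83.14°, shortest Δλ = -56.18° (west) — does not cross 180°.
Total crossings: 1.

1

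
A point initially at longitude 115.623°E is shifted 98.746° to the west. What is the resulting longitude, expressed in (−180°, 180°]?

16.877°E

Start at +115.623°; shift −98.746° → +16.877°.
+16.877° already lies in (−180°, 180°].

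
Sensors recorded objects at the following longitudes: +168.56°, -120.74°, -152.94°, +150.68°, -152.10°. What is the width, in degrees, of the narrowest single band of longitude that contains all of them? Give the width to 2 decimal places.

Sort the longitudes: -152.94°, -152.10°, -120.74°, +150.68°, +168.56°.
Eastward gaps between consecutive values (wrapping around): 0.84°, 31.36°, 271.42°, 17.88°, 38.50°.
Largest gap = 271.42° ⇒ minimal covering band is its complement: 360° − 271.42° = 88.58°.
Band runs from +150.68° eastward to -120.74°, crossing the antimeridian.

88.58°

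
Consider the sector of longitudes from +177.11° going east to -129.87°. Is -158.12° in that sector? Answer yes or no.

Yes

Band width going east from +177.11° to -129.87°: ((-129.87 − 177.11) mod 360) = 53.02°.
Offset of -158.12° east of the west edge: ((-158.12 − 177.11) mod 360) = 24.77°.
24.77° ≤ 53.02° ⇒ inside.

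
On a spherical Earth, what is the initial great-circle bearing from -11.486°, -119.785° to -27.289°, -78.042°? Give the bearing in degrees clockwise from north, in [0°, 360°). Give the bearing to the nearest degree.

Δλ = -78.042 − -119.785 = 41.743°.
θ = atan2( sin Δλ · cos φ₂ , cos φ₁ · sin φ₂ − sin φ₁ · cos φ₂ · cos Δλ )
  = atan2(0.59169, -0.31726) = 118.200° → normalised to [0°, 360°): 118.200°.

118°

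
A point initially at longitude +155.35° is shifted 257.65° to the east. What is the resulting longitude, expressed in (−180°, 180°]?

Start at +155.35°; shift +257.65° → +413.00°.
+413.00° lies outside (−180°, 180°]; subtract 360° → +53.00°.

+53.00°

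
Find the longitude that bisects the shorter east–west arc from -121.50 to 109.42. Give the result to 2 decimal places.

+173.96°

Signed shortest Δλ from -121.50° to +109.42° is -129.08°.
Midpoint longitude = -121.50° + (-129.08°)/2 = -121.50° − 64.54° = -186.04°.
Normalise into (−180°, 180°]: +173.96°.
(The naïve average (-121.50 + +109.42)/2 = -6.04° is on the wrong side of the globe.)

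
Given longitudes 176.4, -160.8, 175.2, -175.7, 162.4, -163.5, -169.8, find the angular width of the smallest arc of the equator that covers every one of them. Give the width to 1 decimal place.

Sort the longitudes: -175.7°, -169.8°, -163.5°, -160.8°, +162.4°, +175.2°, +176.4°.
Eastward gaps between consecutive values (wrapping around): 5.9°, 6.3°, 2.7°, 323.2°, 12.8°, 1.2°, 7.9°.
Largest gap = 323.2° ⇒ minimal covering band is its complement: 360° − 323.2° = 36.8°.
Band runs from +162.4° eastward to -160.8°, crossing the antimeridian.

36.8°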